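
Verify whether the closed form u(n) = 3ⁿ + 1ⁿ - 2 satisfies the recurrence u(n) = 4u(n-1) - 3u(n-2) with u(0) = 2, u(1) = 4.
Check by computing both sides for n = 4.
From the recurrence with u(0) = 2, u(1) = 4:
  u(0) = 2, u(1) = 4, u(2) = 10, u(3) = 28, u(4) = 82
  so the recurrence gives u(4) = 82.
From the proposed closed form u(n) = 3ⁿ + 1ⁿ - 2:
  u(4) = 80.
The recurrence gives 82 but the closed form gives 80, so the closed form does not satisfy the recurrence.

No, the closed form is incorrect.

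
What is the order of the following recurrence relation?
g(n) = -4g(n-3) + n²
The order is the largest lag k for which g(n-k) appears. Here the deepest term is g(n-3) (the n² term is non-homogeneous and does not affect the order), so the order is 3.

Order 3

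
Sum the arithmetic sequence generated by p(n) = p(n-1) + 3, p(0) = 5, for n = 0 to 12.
Computing the sequence terms: 5, 8, 11, 14, 17, 20, 23, 26, 29, 32, 35, 38, 41
Adding these values together:

299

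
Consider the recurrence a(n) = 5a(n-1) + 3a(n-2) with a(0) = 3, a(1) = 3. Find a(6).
Computing the sequence terms:
3, 3, 24, 129, 717, 3972, 22011

22011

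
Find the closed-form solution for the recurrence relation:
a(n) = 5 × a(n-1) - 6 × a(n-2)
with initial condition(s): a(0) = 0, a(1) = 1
Recurrence: a(n) = 5 × a(n-1) - 6 × a(n-2), initial: a(0) = 0, a(1) = 1.
Characteristic equation: r² - 5r + 6 = 0, which factors as (r - 3)(r - 2) = 0, so r = 3, 2. General solution a(n) = A·3ⁿ + B·2ⁿ. From a(0) = 0: A + B = 0. From a(1) = 1: 3A + 2B = 1. Solving gives A = 1, B = -1.

a(n) = 3ⁿ - 2ⁿ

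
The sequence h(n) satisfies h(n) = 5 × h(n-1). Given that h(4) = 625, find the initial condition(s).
In general h(n) = 5ⁿ · h(0). At n = 4: h(0) = h(4) / 5^4 = 625 / 625 = 1.

h(0) = 1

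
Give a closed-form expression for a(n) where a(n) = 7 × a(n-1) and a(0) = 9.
Recurrence: a(n) = 7 × a(n-1), initial: a(0) = 9.
Each term is 7 times the previous, so this is geometric with ratio 7. After n steps: a(n) = a(0)·7ⁿ = 9·7ⁿ.

a(n) = 9·7ⁿ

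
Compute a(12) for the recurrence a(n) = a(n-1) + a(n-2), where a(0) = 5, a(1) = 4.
Computing the sequence terms:
5, 4, 9, 13, 22, 35, 57, 92, 149, 241, 390, 631, 1021

1021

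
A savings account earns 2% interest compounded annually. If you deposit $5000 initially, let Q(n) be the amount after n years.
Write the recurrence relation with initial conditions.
Each year the balance grows by 2%, i.e. is multiplied by 1 + 2/100 = 1.02, so Q(n) = 1.02 × Q(n-1). The initial deposit gives Q(0) = 5000.
Unrolling gives the closed form Q(n) = 5000 × (1.02)ⁿ.

Q(n) = 1.02 × Q(n-1), Q(0) = 5000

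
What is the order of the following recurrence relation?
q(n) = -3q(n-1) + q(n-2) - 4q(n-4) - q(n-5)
The order is the largest lag k for which q(n-k) appears. Here the deepest term is q(n-5), so the order is 5.

Order 5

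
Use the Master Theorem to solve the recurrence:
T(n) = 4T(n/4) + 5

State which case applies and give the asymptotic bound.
Master Theorem template: T(n) = a·T(n/b) + f(n).
Here: a=4, b=4, f(n)=5
Compute log_b(a) = log_4(4) = 1.
f(n) = 5 = O(n^(1-ε)) with ε = 1. Case 1: T(n) = Θ(n^log_b(a)) = Θ(n).

Case 1: T(n) = Θ(n)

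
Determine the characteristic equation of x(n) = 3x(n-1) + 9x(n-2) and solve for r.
Substitute x(n) = rⁿ and divide through by rⁿ⁻²: r² - 3r - 9 = 0
Discriminant: 3² + 4·9 = 45, not a perfect square, so by the quadratic formula r = (3 ± √45)/2.
General solution: x(n) = A·r₁ⁿ + B·r₂ⁿ where r₁,r₂ = (3 ± √45)/2

Characteristic: r² - 3r - 9 = 0, Roots: r = (3 ± √45)/2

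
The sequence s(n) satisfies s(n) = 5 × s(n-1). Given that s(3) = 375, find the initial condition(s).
In general s(n) = 5ⁿ · s(0). At n = 3: s(0) = s(3) / 5^3 = 375 / 125 = 3.

s(0) = 3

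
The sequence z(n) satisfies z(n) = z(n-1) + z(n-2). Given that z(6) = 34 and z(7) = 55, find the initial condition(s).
Work backwards using z(k) = z(k+2) - z(k+1):
z(5) = z(7) - z(6) = 55 - 34 = 21
z(4) = z(6) - z(5) = 34 - 21 = 13
z(3) = z(5) - z(4) = 21 - 13 = 8
z(2) = z(4) - z(3) = 13 - 8 = 5
z(1) = z(3) - z(2) = 8 - 5 = 3
z(0) = z(2) - z(1) = 5 - 3 = 2

z(0) = 2, z(1) = 3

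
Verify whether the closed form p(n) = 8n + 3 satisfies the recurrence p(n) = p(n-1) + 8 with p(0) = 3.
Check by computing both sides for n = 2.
From the recurrence with p(0) = 3:
  p(0) = 3, p(1) = 11, p(2) = 19
  so the recurrence gives p(2) = 19.
From the proposed closed form p(n) = 8n + 3:
  p(2) = 19.
Both sides give 19 at n = 2, and the initial condition(s) match, so the closed form is consistent.

Yes, the closed form is correct.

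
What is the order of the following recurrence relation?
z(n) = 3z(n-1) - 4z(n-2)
The order is the largest lag k for which z(n-k) appears. Here the deepest term is z(n-2), so the order is 2.

Order 2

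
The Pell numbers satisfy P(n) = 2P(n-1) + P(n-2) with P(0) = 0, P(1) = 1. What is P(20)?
Computing the sequence terms:
0, 1, 2, 5, 12, 29, 70, 169, 408, 985, 2378, 5741, 13860, 33461, 80782, 195025, 470832, 1136689, 2744210, 6625109, 15994428

15994428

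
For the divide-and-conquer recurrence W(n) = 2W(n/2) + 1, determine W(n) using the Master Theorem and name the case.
Master Theorem template: W(n) = a·W(n/b) + f(n).
Here: a=2, b=2, f(n)=1
Compute log_b(a) = log_2(2) = 1.
f(n) = 1 = O(n^(1-ε)) with ε = 1. Case 1: W(n) = Θ(n^log_b(a)) = Θ(n).

Case 1: W(n) = Θ(n)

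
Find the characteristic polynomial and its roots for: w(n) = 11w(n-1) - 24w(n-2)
Substitute w(n) = rⁿ and divide through by rⁿ⁻²: r² - 11r + 24 = 0
Factor: (r - 8)(r - 3) = 0, so r = 8, 3.
General solution: w(n) = A·8ⁿ + B·3ⁿ

Characteristic: r² - 11r + 24 = 0, Roots: r = 8, 3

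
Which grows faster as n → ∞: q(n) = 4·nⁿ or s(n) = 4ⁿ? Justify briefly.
Comparing growth rates:
Growth-rate hierarchy: log n ≺ any polynomial ≺ any exponential cⁿ (c>1) ≺ n! ≺ nⁿ.
super-exponential nⁿ dominates exponential base 4 asymptotically.

q(n) grows faster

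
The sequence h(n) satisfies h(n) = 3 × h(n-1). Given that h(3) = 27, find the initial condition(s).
In general h(n) = 3ⁿ · h(0). At n = 3: h(0) = h(3) / 3^3 = 27 / 27 = 1.

h(0) = 1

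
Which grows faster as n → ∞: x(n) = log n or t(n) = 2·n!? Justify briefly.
Comparing growth rates:
Growth-rate hierarchy: log n ≺ any polynomial ≺ any exponential cⁿ (c>1) ≺ n! ≺ nⁿ.
factorial dominates logarithmic asymptotically.

t(n) grows faster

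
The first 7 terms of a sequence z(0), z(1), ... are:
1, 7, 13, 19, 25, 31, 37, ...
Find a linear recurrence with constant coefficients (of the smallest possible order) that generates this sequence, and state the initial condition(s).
Look for the lowest-order linear relation among consecutive terms.
Observation: consecutive differences are constant (= 6).
Check at n=2: 1·7 + 6 = 13. ✓

z(n) = z(n-1) + 6, z(0) = 1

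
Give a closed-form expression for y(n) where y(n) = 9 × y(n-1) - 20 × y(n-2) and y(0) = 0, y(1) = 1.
Recurrence: y(n) = 9 × y(n-1) - 20 × y(n-2), initial: y(0) = 0, y(1) = 1.
Characteristic equation: r² - 9r + 20 = 0, which factors as (r - 5)(r - 4) = 0, so r = 5, 4. General solution y(n) = A·5ⁿ + B·4ⁿ. From y(0) = 0: A + B = 0. From y(1) = 1: 5A + 4B = 1. Solving gives A = 1, B = -1.

y(n) = 5ⁿ - 4ⁿ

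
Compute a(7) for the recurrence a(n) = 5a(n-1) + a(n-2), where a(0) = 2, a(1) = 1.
Computing the sequence terms:
2, 1, 7, 36, 187, 971, 5042, 26181

26181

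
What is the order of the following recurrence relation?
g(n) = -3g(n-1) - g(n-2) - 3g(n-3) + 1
The order is the largest lag k for which g(n-k) appears. Here the deepest term is g(n-3) (the 1 term is non-homogeneous and does not affect the order), so the order is 3.

Order 3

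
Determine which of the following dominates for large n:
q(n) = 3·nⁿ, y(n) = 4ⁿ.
Comparing growth rates:
Growth-rate hierarchy: log n ≺ any polynomial ≺ any exponential cⁿ (c>1) ≺ n! ≺ nⁿ.
super-exponential nⁿ dominates exponential base 4 asymptotically.

q(n) grows faster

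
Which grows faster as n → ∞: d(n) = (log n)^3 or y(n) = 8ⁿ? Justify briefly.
Comparing growth rates:
Growth-rate hierarchy: log n ≺ any polynomial ≺ any exponential cⁿ (c>1) ≺ n! ≺ nⁿ.
exponential base 8 dominates polylogarithmic (log n)^3 asymptotically.

y(n) grows faster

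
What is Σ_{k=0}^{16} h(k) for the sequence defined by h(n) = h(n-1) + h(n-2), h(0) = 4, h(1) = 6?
Computing the sequence terms: 4, 6, 10, 16, 26, 42, 68, 110, 178, 288, 466, 754, 1220, 1974, 3194, 5168, 8362
Adding these values together:

21886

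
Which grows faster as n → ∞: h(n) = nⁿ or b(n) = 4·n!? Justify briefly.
Comparing growth rates:
Growth-rate hierarchy: log n ≺ any polynomial ≺ any exponential cⁿ (c>1) ≺ n! ≺ nⁿ.
super-exponential nⁿ dominates factorial asymptotically.

h(n) grows faster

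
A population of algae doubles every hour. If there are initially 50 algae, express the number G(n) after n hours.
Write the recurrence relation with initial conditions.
Each hour multiplies the count by 2, so the count after n hours depends only on the count after n-1 hours: G(n) = 2 × G(n-1). The starting count gives G(0) = 50.
Unrolling n times gives the closed form G(n) = 50 × 2ⁿ.

G(n) = 2 × G(n-1), G(0) = 50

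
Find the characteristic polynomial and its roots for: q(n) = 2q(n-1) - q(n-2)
Substitute q(n) = rⁿ and divide through by rⁿ⁻²: r² - 2r + 1 = 0
Factor: (r - 1)² = 0, so r = 1 (double root).
General solution: q(n) = (A + Bn)·1ⁿ

Characteristic: r² - 2r + 1 = 0, Roots: r = 1 (double root)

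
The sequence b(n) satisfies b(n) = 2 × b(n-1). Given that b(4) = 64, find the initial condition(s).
In general b(n) = 2ⁿ · b(0). At n = 4: b(0) = b(4) / 2^4 = 64 / 16 = 4.

b(0) = 4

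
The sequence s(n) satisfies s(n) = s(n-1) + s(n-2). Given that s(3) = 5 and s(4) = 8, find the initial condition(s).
Work backwards using s(k) = s(k+2) - s(k+1):
s(2) = s(4) - s(3) = 8 - 5 = 3
s(1) = s(3) - s(2) = 5 - 3 = 2
s(0) = s(2) - s(1) = 3 - 2 = 1

s(0) = 1, s(1) = 2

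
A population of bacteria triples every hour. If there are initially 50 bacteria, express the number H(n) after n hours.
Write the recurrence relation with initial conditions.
Each hour multiplies the count by 3, so the count after n hours depends only on the count after n-1 hours: H(n) = 3 × H(n-1). The starting count gives H(0) = 50.
Unrolling n times gives the closed form H(n) = 50 × 3ⁿ.

H(n) = 3 × H(n-1), H(0) = 50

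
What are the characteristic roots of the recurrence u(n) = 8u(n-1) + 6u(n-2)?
Substitute u(n) = rⁿ and divide through by rⁿ⁻²: r² - 8r - 6 = 0
Discriminant: 8² + 4·6 = 88, not a perfect square, so by the quadratic formula r = (8 ± √88)/2.
General solution: u(n) = A·r₁ⁿ + B·r₂ⁿ where r₁,r₂ = (8 ± √88)/2

Characteristic: r² - 8r - 6 = 0, Roots: r = (8 ± √88)/2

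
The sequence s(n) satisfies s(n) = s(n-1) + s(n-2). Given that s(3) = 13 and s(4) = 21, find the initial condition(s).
Work backwards using s(k) = s(k+2) - s(k+1):
s(2) = s(4) - s(3) = 21 - 13 = 8
s(1) = s(3) - s(2) = 13 - 8 = 5
s(0) = s(2) - s(1) = 8 - 5 = 3

s(0) = 3, s(1) = 5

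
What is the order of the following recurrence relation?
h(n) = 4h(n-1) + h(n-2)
The order is the largest lag k for which h(n-k) appears. Here the deepest term is h(n-2), so the order is 2.

Order 2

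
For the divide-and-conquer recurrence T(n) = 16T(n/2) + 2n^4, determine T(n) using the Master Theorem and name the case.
Master Theorem template: T(n) = a·T(n/b) + f(n).
Here: a=16, b=2, f(n)=2n^4
Compute log_b(a) = log_2(16) = 4.
f(n) = 2n^4 = Θ(n^4). Case 2: T(n) = Θ(n^4 log n).

Case 2: T(n) = Θ(n^4 log n)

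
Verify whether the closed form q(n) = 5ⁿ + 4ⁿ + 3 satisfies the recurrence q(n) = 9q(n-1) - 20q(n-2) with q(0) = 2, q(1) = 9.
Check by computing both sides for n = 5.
From the recurrence with q(0) = 2, q(1) = 9:
  q(0) = 2, q(1) = 9, q(2) = 41, q(3) = 189, q(4) = 881, q(5) = 4149
  so the recurrence gives q(5) = 4149.
From the proposed closed form q(n) = 5ⁿ + 4ⁿ + 3:
  q(5) = 4152.
The recurrence gives 4149 but the closed form gives 4152, so the closed form does not satisfy the recurrence.

No, the closed form is incorrect.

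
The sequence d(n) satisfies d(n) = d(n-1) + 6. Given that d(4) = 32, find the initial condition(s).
d(4) = d(0) + 4·6, so d(0) = 32 - 24 = 8.

d(0) = 8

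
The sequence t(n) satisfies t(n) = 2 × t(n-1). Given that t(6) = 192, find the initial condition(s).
In general t(n) = 2ⁿ · t(0). At n = 6: t(0) = t(6) / 2^6 = 192 / 64 = 3.

t(0) = 3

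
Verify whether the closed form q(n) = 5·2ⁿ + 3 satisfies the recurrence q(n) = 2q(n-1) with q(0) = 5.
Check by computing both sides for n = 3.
From the recurrence with q(0) = 5:
  q(0) = 5, q(1) = 10, q(2) = 20, q(3) = 40
  so the recurrence gives q(3) = 40.
From the proposed closed form q(n) = 5·2ⁿ + 3:
  q(3) = 43.
The recurrence gives 40 but the closed form gives 43, so the closed form does not satisfy the recurrence.

No, the closed form is incorrect.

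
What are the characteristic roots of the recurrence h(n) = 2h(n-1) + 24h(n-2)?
Substitute h(n) = rⁿ and divide through by rⁿ⁻²: r² - 2r - 24 = 0
Factor: (r - 6)(r + 4) = 0, so r = 6, -4.
General solution: h(n) = A·6ⁿ + B·(-4)ⁿ

Characteristic: r² - 2r - 24 = 0, Roots: r = 6, -4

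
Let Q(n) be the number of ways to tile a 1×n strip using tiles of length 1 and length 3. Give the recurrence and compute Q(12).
Condition on the last tile: it has length 1 (leaving a 1×(n-1) strip) or length 3 (leaving a 1×(n-3) strip), so Q(n) = Q(n-1) + Q(n-3) (order-3 linear recurrence).
For 0 ≤ i < 3 only unit tiles fit, so Q(i) = 1.
Iterating the recurrence: Q(3) = 2, Q(4) = 3, Q(5) = 4, Q(6) = 6, Q(7) = 9, Q(8) = 13, Q(9) = 19, Q(10) = 28, Q(11) = 41, Q(12) = 60.

Q(n) = Q(n-1) + Q(n-3), with Q(i) = 1 for 0 ≤ i < 3; Q(12) = 60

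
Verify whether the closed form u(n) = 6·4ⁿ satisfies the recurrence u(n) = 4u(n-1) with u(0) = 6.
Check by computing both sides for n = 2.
From the recurrence with u(0) = 6:
  u(0) = 6, u(1) = 24, u(2) = 96
  so the recurrence gives u(2) = 96.
From the proposed closed form u(n) = 6·4ⁿ:
  u(2) = 96.
Both sides give 96 at n = 2, and the initial condition(s) match, so the closed form is consistent.

Yes, the closed form is correct.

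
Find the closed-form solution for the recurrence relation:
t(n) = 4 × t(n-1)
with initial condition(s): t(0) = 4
Recurrence: t(n) = 4 × t(n-1), initial: t(0) = 4.
Each term is 4 times the previous, so this is geometric with ratio 4. After n steps: t(n) = t(0)·4ⁿ = 4·4ⁿ.

t(n) = 4·4ⁿ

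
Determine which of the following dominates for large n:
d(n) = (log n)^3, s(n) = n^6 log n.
Comparing growth rates:
Growth-rate hierarchy: log n ≺ any polynomial ≺ any exponential cⁿ (c>1) ≺ n! ≺ nⁿ.
polynomial degree 6 (with log factor) dominates polylogarithmic (log n)^3 asymptotically.

s(n) grows faster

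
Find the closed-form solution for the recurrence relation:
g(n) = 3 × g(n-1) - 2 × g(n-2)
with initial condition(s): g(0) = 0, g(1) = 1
Recurrence: g(n) = 3 × g(n-1) - 2 × g(n-2), initial: g(0) = 0, g(1) = 1.
Characteristic equation: r² - 3r + 2 = 0, which factors as (r - 2)(r - 1) = 0, so r = 2, 1. General solution g(n) = A·2ⁿ + B·1ⁿ. From g(0) = 0: A + B = 0. From g(1) = 1: 2A + 1B = 1. Solving gives A = 1, B = -1.

g(n) = 2ⁿ - 1ⁿ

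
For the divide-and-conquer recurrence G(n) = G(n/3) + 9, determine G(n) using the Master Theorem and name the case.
Master Theorem template: G(n) = a·G(n/b) + f(n).
Here: a=1, b=3, f(n)=9
Compute log_b(a) = log_3(1) = 0.
f(n) = 9 = Θ(1). Case 2: G(n) = Θ(log n).

Case 2: G(n) = Θ(log n)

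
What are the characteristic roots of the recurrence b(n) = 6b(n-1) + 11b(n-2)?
Substitute b(n) = rⁿ and divide through by rⁿ⁻²: r² - 6r - 11 = 0
Discriminant: 6² + 4·11 = 80, not a perfect square, so by the quadratic formula r = (6 ± √80)/2.
General solution: b(n) = A·r₁ⁿ + B·r₂ⁿ where r₁,r₂ = (6 ± √80)/2

Characteristic: r² - 6r - 11 = 0, Roots: r = (6 ± √80)/2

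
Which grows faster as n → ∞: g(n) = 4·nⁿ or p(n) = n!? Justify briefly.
Comparing growth rates:
Growth-rate hierarchy: log n ≺ any polynomial ≺ any exponential cⁿ (c>1) ≺ n! ≺ nⁿ.
super-exponential nⁿ dominates factorial asymptotically.

g(n) grows faster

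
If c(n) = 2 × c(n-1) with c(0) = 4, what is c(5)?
Computing step by step:
c(0) = 4
c(1) = 2 × 4 = 8
c(2) = 2 × 8 = 16
c(3) = 2 × 16 = 32
c(4) = 2 × 32 = 64
c(5) = 2 × 64 = 128

128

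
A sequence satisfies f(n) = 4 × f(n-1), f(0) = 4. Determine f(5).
Computing step by step:
f(0) = 4
f(1) = 4 × 4 = 16
f(2) = 4 × 16 = 64
f(3) = 4 × 64 = 256
f(4) = 4 × 256 = 1024
f(5) = 4 × 1024 = 4096

4096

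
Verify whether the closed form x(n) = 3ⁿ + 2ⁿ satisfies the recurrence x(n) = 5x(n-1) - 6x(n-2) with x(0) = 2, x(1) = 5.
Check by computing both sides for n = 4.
From the recurrence with x(0) = 2, x(1) = 5:
  x(0) = 2, x(1) = 5, x(2) = 13, x(3) = 35, x(4) = 97
  so the recurrence gives x(4) = 97.
From the proposed closed form x(n) = 3ⁿ + 2ⁿ:
  x(4) = 97.
Both sides give 97 at n = 4, and the initial condition(s) match, so the closed form is consistent.

Yes, the closed form is correct.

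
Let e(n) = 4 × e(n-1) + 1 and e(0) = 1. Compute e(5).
Computing step by step:
e(0) = 1
e(1) = 4 × 1 + 1 = 5
e(2) = 4 × 5 + 1 = 21
e(3) = 4 × 21 + 1 = 85
e(4) = 4 × 85 + 1 = 341
e(5) = 4 × 341 + 1 = 1365

1365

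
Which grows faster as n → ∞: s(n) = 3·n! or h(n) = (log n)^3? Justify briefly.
Comparing growth rates:
Growth-rate hierarchy: log n ≺ any polynomial ≺ any exponential cⁿ (c>1) ≺ n! ≺ nⁿ.
factorial dominates polylogarithmic (log n)^3 asymptotically.

s(n) grows faster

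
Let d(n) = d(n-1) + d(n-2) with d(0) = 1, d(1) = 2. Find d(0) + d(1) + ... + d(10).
Computing the sequence terms: 1, 2, 3, 5, 8, 13, 21, 34, 55, 89, 144
Adding these values together:

375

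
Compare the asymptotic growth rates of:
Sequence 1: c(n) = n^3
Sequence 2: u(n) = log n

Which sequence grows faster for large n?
Comparing growth rates:
Growth-rate hierarchy: log n ≺ any polynomial ≺ any exponential cⁿ (c>1) ≺ n! ≺ nⁿ.
polynomial degree 3 dominates logarithmic asymptotically.

c(n) grows faster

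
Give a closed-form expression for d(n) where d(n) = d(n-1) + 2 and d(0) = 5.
Recurrence: d(n) = d(n-1) + 2, initial: d(0) = 5.
Each step adds 2, so d(n) = d(0) + 2n = 2n + 5.

d(n) = 2n + 5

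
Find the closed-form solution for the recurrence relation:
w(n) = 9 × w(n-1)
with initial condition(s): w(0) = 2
Recurrence: w(n) = 9 × w(n-1), initial: w(0) = 2.
Each term is 9 times the previous, so this is geometric with ratio 9. After n steps: w(n) = w(0)·9ⁿ = 2·9ⁿ.

w(n) = 2·9ⁿ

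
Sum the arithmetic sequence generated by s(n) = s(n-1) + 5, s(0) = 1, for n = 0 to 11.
Computing the sequence terms: 1, 6, 11, 16, 21, 26, 31, 36, 41, 46, 51, 56
Adding these values together:

342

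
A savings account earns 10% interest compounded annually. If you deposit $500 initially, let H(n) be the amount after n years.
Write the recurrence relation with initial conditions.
Each year the balance grows by 10%, i.e. is multiplied by 1 + 10/100 = 1.1, so H(n) = 1.1 × H(n-1). The initial deposit gives H(0) = 500.
Unrolling gives the closed form H(n) = 500 × (1.1)ⁿ.

H(n) = 1.1 × H(n-1), H(0) = 500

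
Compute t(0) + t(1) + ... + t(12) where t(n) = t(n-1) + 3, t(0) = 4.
Computing the sequence terms: 4, 7, 10, 13, 16, 19, 22, 25, 28, 31, 34, 37, 40
Adding these values together:

286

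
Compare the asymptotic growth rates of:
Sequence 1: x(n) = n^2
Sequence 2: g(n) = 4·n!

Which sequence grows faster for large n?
Comparing growth rates:
Growth-rate hierarchy: log n ≺ any polynomial ≺ any exponential cⁿ (c>1) ≺ n! ≺ nⁿ.
factorial dominates polynomial degree 2 asymptotically.

g(n) grows faster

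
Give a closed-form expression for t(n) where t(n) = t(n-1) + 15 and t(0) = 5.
Recurrence: t(n) = t(n-1) + 15, initial: t(0) = 5.
Each step adds 15, so t(n) = t(0) + 15n = 15n + 5.

t(n) = 15n + 5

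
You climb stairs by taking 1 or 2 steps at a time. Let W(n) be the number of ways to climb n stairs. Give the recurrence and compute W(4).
Condition on the size of the last step (1 to 2): before it there were n-1, …, n-2 stairs climbed, and these cases are disjoint, so W(n) = W(n-1) + W(n-2) (Fibonacci-type sequence).
Initial conditions by direct count (compositions of i into parts ≤ 2): W(1) = 1; W(2) = 2.
Iterating the recurrence: W(3) = 3, W(4) = 5.

W(n) = W(n-1) + W(n-2), W(1) = 1, W(2) = 2; W(4) = 5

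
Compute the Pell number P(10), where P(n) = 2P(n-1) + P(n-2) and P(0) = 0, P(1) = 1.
Computing the sequence terms:
0, 1, 2, 5, 12, 29, 70, 169, 408, 985, 2378

2378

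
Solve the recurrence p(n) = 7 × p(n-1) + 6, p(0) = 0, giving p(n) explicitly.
Recurrence: p(n) = 7 × p(n-1) + 6, initial: p(0) = 0.
Try p(n) = A·7ⁿ + C. Substituting: A·7ⁿ + C = 7(A·7ⁿ⁻¹ + C) + 6 = A·7ⁿ + 7C + 6, so C = 7C + 6, giving C = -1. Then p(0) = A - 1 = 0 gives A = 1.

p(n) = 7ⁿ - 1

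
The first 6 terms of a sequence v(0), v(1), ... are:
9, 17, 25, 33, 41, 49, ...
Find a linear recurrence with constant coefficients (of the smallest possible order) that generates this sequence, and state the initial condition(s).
Look for the lowest-order linear relation among consecutive terms.
Observation: consecutive differences are constant (= 8).
Check at n=2: 1·17 + 8 = 25. ✓

v(n) = v(n-1) + 8, v(0) = 9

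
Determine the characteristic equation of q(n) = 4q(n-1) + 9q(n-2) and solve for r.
Substitute q(n) = rⁿ and divide through by rⁿ⁻²: r² - 4r - 9 = 0
Discriminant: 4² + 4·9 = 52, not a perfect square, so by the quadratic formula r = (4 ± √52)/2.
General solution: q(n) = A·r₁ⁿ + B·r₂ⁿ where r₁,r₂ = (4 ± √52)/2

Characteristic: r² - 4r - 9 = 0, Roots: r = (4 ± √52)/2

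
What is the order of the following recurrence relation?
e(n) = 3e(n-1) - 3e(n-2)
The order is the largest lag k for which e(n-k) appears. Here the deepest term is e(n-2), so the order is 2.

Order 2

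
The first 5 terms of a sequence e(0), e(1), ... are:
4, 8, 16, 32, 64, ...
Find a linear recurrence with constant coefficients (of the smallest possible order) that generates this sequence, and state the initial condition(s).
Look for the lowest-order linear relation among consecutive terms.
Observation: each term is 2× the previous.
Check at n=2: 2·8 = 16. ✓

e(n) = 2 × e(n-1), e(0) = 4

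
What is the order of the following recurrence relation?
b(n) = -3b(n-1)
The order is the largest lag k for which b(n-k) appears. Here the deepest term is b(n-1), so the order is 1.

Order 1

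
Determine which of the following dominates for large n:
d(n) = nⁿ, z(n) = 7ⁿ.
Comparing growth rates:
Growth-rate hierarchy: log n ≺ any polynomial ≺ any exponential cⁿ (c>1) ≺ n! ≺ nⁿ.
super-exponential nⁿ dominates exponential base 7 asymptotically.

d(n) grows faster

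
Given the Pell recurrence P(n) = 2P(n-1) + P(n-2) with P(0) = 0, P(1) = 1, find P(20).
Computing the sequence terms:
0, 1, 2, 5, 12, 29, 70, 169, 408, 985, 2378, 5741, 13860, 33461, 80782, 195025, 470832, 1136689, 2744210, 6625109, 15994428

15994428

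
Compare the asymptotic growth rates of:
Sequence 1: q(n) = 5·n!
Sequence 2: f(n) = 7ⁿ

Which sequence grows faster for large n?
Comparing growth rates:
Growth-rate hierarchy: log n ≺ any polynomial ≺ any exponential cⁿ (c>1) ≺ n! ≺ nⁿ.
factorial dominates exponential base 7 asymptotically.

q(n) grows faster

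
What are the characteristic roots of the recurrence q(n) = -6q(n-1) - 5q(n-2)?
Substitute q(n) = rⁿ and divide through by rⁿ⁻²: r² + 6r + 5 = 0
Factor: (r + 5)(r + 1) = 0, so r = -5, -1.
General solution: q(n) = A·(-5)ⁿ + B·(-1)ⁿ

Characteristic: r² + 6r + 5 = 0, Roots: r = -5, -1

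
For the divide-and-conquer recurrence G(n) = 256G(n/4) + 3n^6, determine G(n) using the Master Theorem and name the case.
Master Theorem template: G(n) = a·G(n/b) + f(n).
Here: a=256, b=4, f(n)=3n^6
Compute log_b(a) = log_4(256) = 4.
f(n) = 3n^6 = Ω(n^(4+ε)) with ε = 2, and the regularity condition holds (a·f(n/b) = (a/b^6)·f(n) with a/b^6 = 4^-2 < 1). Case 3: G(n) = Θ(f(n)) = Θ(n^6).

Case 3: G(n) = Θ(n^6)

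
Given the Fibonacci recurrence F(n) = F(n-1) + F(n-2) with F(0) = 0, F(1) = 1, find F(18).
Computing the sequence terms:
0, 1, 1, 2, 3, 5, 8, 13, 21, 34, 55, 89, 144, 233, 377, 610, 987, 1597, 2584

2584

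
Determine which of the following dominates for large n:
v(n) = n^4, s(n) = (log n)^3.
Comparing growth rates:
Growth-rate hierarchy: log n ≺ any polynomial ≺ any exponential cⁿ (c>1) ≺ n! ≺ nⁿ.
polynomial degree 4 dominates polylogarithmic (log n)^3 asymptotically.

v(n) grows faster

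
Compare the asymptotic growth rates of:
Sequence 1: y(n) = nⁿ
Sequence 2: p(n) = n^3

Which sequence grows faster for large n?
Comparing growth rates:
Growth-rate hierarchy: log n ≺ any polynomial ≺ any exponential cⁿ (c>1) ≺ n! ≺ nⁿ.
super-exponential nⁿ dominates polynomial degree 3 asymptotically.

y(n) grows faster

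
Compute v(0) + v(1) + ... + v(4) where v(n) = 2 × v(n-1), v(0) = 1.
Computing the sequence terms: 1, 2, 4, 8, 16
Adding these values together:

31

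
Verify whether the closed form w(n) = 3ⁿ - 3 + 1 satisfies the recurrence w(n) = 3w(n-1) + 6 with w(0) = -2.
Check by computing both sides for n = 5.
From the recurrence with w(0) = -2:
  w(0) = -2, w(1) = 0, w(2) = 6, w(3) = 24, w(4) = 78, w(5) = 240
  so the recurrence gives w(5) = 240.
From the proposed closed form w(n) = 3ⁿ - 3 + 1:
  w(5) = 241.
The recurrence gives 240 but the closed form gives 241, so the closed form does not satisfy the recurrence.

No, the closed form is incorrect.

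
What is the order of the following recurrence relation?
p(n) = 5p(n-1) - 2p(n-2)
The order is the largest lag k for which p(n-k) appears. Here the deepest term is p(n-2), so the order is 2.

Order 2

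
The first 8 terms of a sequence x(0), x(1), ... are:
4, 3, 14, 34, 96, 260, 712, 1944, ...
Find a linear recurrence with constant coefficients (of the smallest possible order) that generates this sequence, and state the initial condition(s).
Look for the lowest-order linear relation among consecutive terms.
Observation: x(n) - 2·x(n-1) - (2)·x(n-2) = 0 holds for the shown terms, and no order-1 relation x(n) = α·x(n-1) + β fits.
Check at n=3: 2·14 + (2)·3 = 34. ✓

x(n) = 2x(n-1) + 2x(n-2), x(0) = 4, x(1) = 3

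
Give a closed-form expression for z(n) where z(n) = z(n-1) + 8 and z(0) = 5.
Recurrence: z(n) = z(n-1) + 8, initial: z(0) = 5.
Each step adds 8, so z(n) = z(0) + 8n = 8n + 5.

z(n) = 8n + 5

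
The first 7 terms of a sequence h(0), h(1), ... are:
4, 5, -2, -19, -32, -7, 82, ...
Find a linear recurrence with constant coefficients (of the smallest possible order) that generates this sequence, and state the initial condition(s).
Look for the lowest-order linear relation among consecutive terms.
Observation: h(n) - 2·h(n-1) - (-3)·h(n-2) = 0 holds for the shown terms, and no order-1 relation h(n) = α·h(n-1) + β fits.
Check at n=3: 2·-2 + (-3)·5 = -19. ✓

h(n) = 2h(n-1) - 3h(n-2), h(0) = 4, h(1) = 5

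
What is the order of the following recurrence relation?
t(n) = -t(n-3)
The order is the largest lag k for which t(n-k) appears. Here the deepest term is t(n-3), so the order is 3.

Order 3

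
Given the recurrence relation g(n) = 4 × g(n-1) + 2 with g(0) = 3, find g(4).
Computing step by step:
g(0) = 3
g(1) = 4 × 3 + 2 = 14
g(2) = 4 × 14 + 2 = 58
g(3) = 4 × 58 + 2 = 234
g(4) = 4 × 234 + 2 = 938

938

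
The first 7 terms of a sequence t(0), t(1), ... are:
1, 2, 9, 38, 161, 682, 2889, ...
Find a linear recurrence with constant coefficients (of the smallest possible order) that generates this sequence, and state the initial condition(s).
Look for the lowest-order linear relation among consecutive terms.
Observation: t(n) - 4·t(n-1) - (1)·t(n-2) = 0 holds for the shown terms, and no order-1 relation t(n) = α·t(n-1) + β fits.
Check at n=3: 4·9 + (1)·2 = 38. ✓

t(n) = 4t(n-1) + t(n-2), t(0) = 1, t(1) = 2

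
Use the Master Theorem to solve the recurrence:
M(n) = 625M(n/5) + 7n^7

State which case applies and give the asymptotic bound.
Master Theorem template: M(n) = a·M(n/b) + f(n).
Here: a=625, b=5, f(n)=7n^7
Compute log_b(a) = log_5(625) = 4.
f(n) = 7n^7 = Ω(n^(4+ε)) with ε = 3, and the regularity condition holds (a·f(n/b) = (a/b^7)·f(n) with a/b^7 = 5^-3 < 1). Case 3: M(n) = Θ(f(n)) = Θ(n^7).

Case 3: M(n) = Θ(n^7)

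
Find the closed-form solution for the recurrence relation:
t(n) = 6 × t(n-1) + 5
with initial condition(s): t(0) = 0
Recurrence: t(n) = 6 × t(n-1) + 5, initial: t(0) = 0.
Try t(n) = A·6ⁿ + C. Substituting: A·6ⁿ + C = 6(A·6ⁿ⁻¹ + C) + 5 = A·6ⁿ + 6C + 5, so C = 6C + 5, giving C = -1. Then t(0) = A - 1 = 0 gives A = 1.

t(n) = 6ⁿ - 1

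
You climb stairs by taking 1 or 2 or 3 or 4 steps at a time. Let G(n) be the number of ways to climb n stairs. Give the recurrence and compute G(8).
Condition on the size of the last step (1 to 4): before it there were n-1, …, n-4 stairs climbed, and these cases are disjoint, so G(n) = G(n-1) + G(n-2) + G(n-3) + G(n-4) (order-4 linear recurrence).
Initial conditions by direct count (compositions of i into parts ≤ 4): G(1) = 1; G(2) = 2; G(3) = 4; G(4) = 8.
Iterating the recurrence: G(5) = 15, G(6) = 29, G(7) = 56, G(8) = 108.

G(n) = G(n-1) + G(n-2) + G(n-3) + G(n-4), G(1) = 1, G(2) = 2, G(3) = 4, G(4) = 8; G(8) = 108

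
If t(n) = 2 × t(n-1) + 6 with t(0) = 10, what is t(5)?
Computing step by step:
t(0) = 10
t(1) = 2 × 10 + 6 = 26
t(2) = 2 × 26 + 6 = 58
t(3) = 2 × 58 + 6 = 122
t(4) = 2 × 122 + 6 = 250
t(5) = 2 × 250 + 6 = 506

506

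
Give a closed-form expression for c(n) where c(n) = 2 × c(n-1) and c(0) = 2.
Recurrence: c(n) = 2 × c(n-1), initial: c(0) = 2.
Each term is 2 times the previous, so this is geometric with ratio 2. After n steps: c(n) = c(0)·2ⁿ = 2·2ⁿ.

c(n) = 2·2ⁿ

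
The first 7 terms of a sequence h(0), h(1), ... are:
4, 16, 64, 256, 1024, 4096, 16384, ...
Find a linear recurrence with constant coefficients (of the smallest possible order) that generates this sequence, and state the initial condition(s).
Look for the lowest-order linear relation among consecutive terms.
Observation: each term is 4× the previous.
Check at n=2: 4·16 = 64. ✓

h(n) = 4 × h(n-1), h(0) = 4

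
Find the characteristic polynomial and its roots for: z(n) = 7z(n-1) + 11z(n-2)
Substitute z(n) = rⁿ and divide through by rⁿ⁻²: r² - 7r - 11 = 0
Discriminant: 7² + 4·11 = 93, not a perfect square, so by the quadratic formula r = (7 ± √93)/2.
General solution: z(n) = A·r₁ⁿ + B·r₂ⁿ where r₁,r₂ = (7 ± √93)/2

Characteristic: r² - 7r - 11 = 0, Roots: r = (7 ± √93)/2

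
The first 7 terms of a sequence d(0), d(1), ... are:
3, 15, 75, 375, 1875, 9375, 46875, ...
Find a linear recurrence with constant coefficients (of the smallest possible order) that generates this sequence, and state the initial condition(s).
Look for the lowest-order linear relation among consecutive terms.
Observation: each term is 5× the previous.
Check at n=2: 5·15 = 75. ✓

d(n) = 5 × d(n-1), d(0) = 3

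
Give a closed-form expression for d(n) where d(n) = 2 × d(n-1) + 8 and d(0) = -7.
Recurrence: d(n) = 2 × d(n-1) + 8, initial: d(0) = -7.
Try d(n) = A·2ⁿ + C. Substituting: A·2ⁿ + C = 2(A·2ⁿ⁻¹ + C) + 8 = A·2ⁿ + 2C + 8, so C = 2C + 8, giving C = -8. Then d(0) = A - 8 = -7 gives A = 1.

d(n) = 2ⁿ - 8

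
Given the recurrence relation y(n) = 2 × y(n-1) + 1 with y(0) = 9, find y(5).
Computing step by step:
y(0) = 9
y(1) = 2 × 9 + 1 = 19
y(2) = 2 × 19 + 1 = 39
y(3) = 2 × 39 + 1 = 79
y(4) = 2 × 79 + 1 = 159
y(5) = 2 × 159 + 1 = 319

319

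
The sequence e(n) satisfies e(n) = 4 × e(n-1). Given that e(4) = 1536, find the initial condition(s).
In general e(n) = 4ⁿ · e(0). At n = 4: e(0) = e(4) / 4^4 = 1536 / 256 = 6.

e(0) = 6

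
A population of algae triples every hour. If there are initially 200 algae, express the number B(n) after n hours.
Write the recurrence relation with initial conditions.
Each hour multiplies the count by 3, so the count after n hours depends only on the count after n-1 hours: B(n) = 3 × B(n-1). The starting count gives B(0) = 200.
Unrolling n times gives the closed form B(n) = 200 × 3ⁿ.

B(n) = 3 × B(n-1), B(0) = 200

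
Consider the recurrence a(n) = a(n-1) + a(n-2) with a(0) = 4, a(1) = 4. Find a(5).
Computing the sequence terms:
4, 4, 8, 12, 20, 32

32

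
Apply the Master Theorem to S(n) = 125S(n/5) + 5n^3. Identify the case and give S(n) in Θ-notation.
Master Theorem template: S(n) = a·S(n/b) + f(n).
Here: a=125, b=5, f(n)=5n^3
Compute log_b(a) = log_5(125) = 3.
f(n) = 5n^3 = Θ(n^3). Case 2: S(n) = Θ(n^3 log n).

Case 2: S(n) = Θ(n^3 log n)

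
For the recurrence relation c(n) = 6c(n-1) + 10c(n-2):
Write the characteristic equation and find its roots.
Substitute c(n) = rⁿ and divide through by rⁿ⁻²: r² - 6r - 10 = 0
Discriminant: 6² + 4·10 = 76, not a perfect square, so by the quadratic formula r = (6 ± √76)/2.
General solution: c(n) = A·r₁ⁿ + B·r₂ⁿ where r₁,r₂ = (6 ± √76)/2

Characteristic: r² - 6r - 10 = 0, Roots: r = (6 ± √76)/2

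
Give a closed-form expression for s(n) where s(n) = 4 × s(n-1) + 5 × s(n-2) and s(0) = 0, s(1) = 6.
Recurrence: s(n) = 4 × s(n-1) + 5 × s(n-2), initial: s(0) = 0, s(1) = 6.
Characteristic equation: r² - 4r - 5 = 0, which factors as (r - 5)(r + 1) = 0, so r = 5, -1. General solution s(n) = A·5ⁿ + B·(-1)ⁿ. From s(0) = 0: A + B = 0. From s(1) = 6: 5A - 1B = 6. Solving gives A = 1, B = -1.

s(n) = 5ⁿ - (-1)ⁿ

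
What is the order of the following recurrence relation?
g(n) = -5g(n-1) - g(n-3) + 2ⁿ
The order is the largest lag k for which g(n-k) appears. Here the deepest term is g(n-3) (the 2ⁿ term is non-homogeneous and does not affect the order), so the order is 3.

Order 3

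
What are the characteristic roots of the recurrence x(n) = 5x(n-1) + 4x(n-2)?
Substitute x(n) = rⁿ and divide through by rⁿ⁻²: r² - 5r - 4 = 0
Discriminant: 5² + 4·4 = 41, not a perfect square, so by the quadratic formula r = (5 ± √41)/2.
General solution: x(n) = A·r₁ⁿ + B·r₂ⁿ where r₁,r₂ = (5 ± √41)/2

Characteristic: r² - 5r - 4 = 0, Roots: r = (5 ± √41)/2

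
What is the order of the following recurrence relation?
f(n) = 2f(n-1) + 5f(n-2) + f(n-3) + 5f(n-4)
The order is the largest lag k for which f(n-k) appears. Here the deepest term is f(n-4), so the order is 4.

Order 4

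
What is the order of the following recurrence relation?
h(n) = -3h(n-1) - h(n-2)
The order is the largest lag k for which h(n-k) appears. Here the deepest term is h(n-2), so the order is 2.

Order 2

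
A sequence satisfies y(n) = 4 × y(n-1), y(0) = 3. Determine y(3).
Computing step by step:
y(0) = 3
y(1) = 4 × 3 = 12
y(2) = 4 × 12 = 48
y(3) = 4 × 48 = 192

192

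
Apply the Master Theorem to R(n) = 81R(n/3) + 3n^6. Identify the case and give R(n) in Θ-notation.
Master Theorem template: R(n) = a·R(n/b) + f(n).
Here: a=81, b=3, f(n)=3n^6
Compute log_b(a) = log_3(81) = 4.
f(n) = 3n^6 = Ω(n^(4+ε)) with ε = 2, and the regularity condition holds (a·f(n/b) = (a/b^6)·f(n) with a/b^6 = 3^-2 < 1). Case 3: R(n) = Θ(f(n)) = Θ(n^6).

Case 3: R(n) = Θ(n^6)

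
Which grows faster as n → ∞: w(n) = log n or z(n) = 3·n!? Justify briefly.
Comparing growth rates:
Growth-rate hierarchy: log n ≺ any polynomial ≺ any exponential cⁿ (c>1) ≺ n! ≺ nⁿ.
factorial dominates logarithmic asymptotically.

z(n) grows faster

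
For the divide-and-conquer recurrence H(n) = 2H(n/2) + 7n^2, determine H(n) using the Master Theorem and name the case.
Master Theorem template: H(n) = a·H(n/b) + f(n).
Here: a=2, b=2, f(n)=7n^2
Compute log_b(a) = log_2(2) = 1.
f(n) = 7n^2 = Ω(n^(1+ε)) with ε = 1, and the regularity condition holds (a·f(n/b) = (a/b^2)·f(n) with a/b^2 = 2^-1 < 1). Case 3: H(n) = Θ(f(n)) = Θ(n^2).

Case 3: H(n) = Θ(n^2)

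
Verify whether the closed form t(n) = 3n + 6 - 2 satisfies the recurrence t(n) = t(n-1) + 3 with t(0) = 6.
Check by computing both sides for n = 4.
From the recurrence with t(0) = 6:
  t(0) = 6, t(1) = 9, t(2) = 12, t(3) = 15, t(4) = 18
  so the recurrence gives t(4) = 18.
From the proposed closed form t(n) = 3n + 6 - 2:
  t(4) = 16.
The recurrence gives 18 but the closed form gives 16, so the closed form does not satisfy the recurrence.

No, the closed form is incorrect.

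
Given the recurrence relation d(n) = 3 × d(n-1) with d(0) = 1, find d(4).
Computing step by step:
d(0) = 1
d(1) = 3 × 1 = 3
d(2) = 3 × 3 = 9
d(3) = 3 × 9 = 27
d(4) = 3 × 27 = 81

81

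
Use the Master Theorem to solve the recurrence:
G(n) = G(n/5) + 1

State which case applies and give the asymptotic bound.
Master Theorem template: G(n) = a·G(n/b) + f(n).
Here: a=1, b=5, f(n)=1
Compute log_b(a) = log_5(1) = 0.
f(n) = 1 = Θ(1). Case 2: G(n) = Θ(log n).

Case 2: G(n) = Θ(log n)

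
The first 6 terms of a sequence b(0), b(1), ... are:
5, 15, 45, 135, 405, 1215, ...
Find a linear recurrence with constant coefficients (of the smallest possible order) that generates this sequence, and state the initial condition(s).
Look for the lowest-order linear relation among consecutive terms.
Observation: each term is 3× the previous.
Check at n=2: 3·15 = 45. ✓

b(n) = 3 × b(n-1), b(0) = 5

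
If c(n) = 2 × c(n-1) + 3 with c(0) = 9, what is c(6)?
Computing step by step:
c(0) = 9
c(1) = 2 × 9 + 3 = 21
c(2) = 2 × 21 + 3 = 45
c(3) = 2 × 45 + 3 = 93
c(4) = 2 × 93 + 3 = 189
c(5) = 2 × 189 + 3 = 381
c(6) = 2 × 381 + 3 = 765

765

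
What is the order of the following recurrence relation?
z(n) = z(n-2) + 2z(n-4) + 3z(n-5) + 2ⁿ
The order is the largest lag k for which z(n-k) appears. Here the deepest term is z(n-5) (the 2ⁿ term is non-homogeneous and does not affect the order), so the order is 5.

Order 5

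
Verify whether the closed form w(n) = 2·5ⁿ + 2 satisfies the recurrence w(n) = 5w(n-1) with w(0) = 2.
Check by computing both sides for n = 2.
From the recurrence with w(0) = 2:
  w(0) = 2, w(1) = 10, w(2) = 50
  so the recurrence gives w(2) = 50.
From the proposed closed form w(n) = 2·5ⁿ + 2:
  w(2) = 52.
The recurrence gives 50 but the closed form gives 52, so the closed form does not satisfy the recurrence.

No, the closed form is incorrect.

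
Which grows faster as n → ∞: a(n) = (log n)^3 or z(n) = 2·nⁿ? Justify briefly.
Comparing growth rates:
Growth-rate hierarchy: log n ≺ any polynomial ≺ any exponential cⁿ (c>1) ≺ n! ≺ nⁿ.
super-exponential nⁿ dominates polylogarithmic (log n)^3 asymptotically.

z(n) grows faster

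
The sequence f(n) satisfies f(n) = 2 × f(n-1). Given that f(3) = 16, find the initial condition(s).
In general f(n) = 2ⁿ · f(0). At n = 3: f(0) = f(3) / 2^3 = 16 / 8 = 2.

f(0) = 2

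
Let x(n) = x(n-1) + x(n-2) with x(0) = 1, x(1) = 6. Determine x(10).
Computing the sequence terms:
1, 6, 7, 13, 20, 33, 53, 86, 139, 225, 364

364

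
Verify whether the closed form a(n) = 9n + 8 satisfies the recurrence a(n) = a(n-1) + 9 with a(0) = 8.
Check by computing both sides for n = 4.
From the recurrence with a(0) = 8:
  a(0) = 8, a(1) = 17, a(2) = 26, a(3) = 35, a(4) = 44
  so the recurrence gives a(4) = 44.
From the proposed closed form a(n) = 9n + 8:
  a(4) = 44.
Both sides give 44 at n = 4, and the initial condition(s) match, so the closed form is consistent.

Yes, the closed form is correct.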